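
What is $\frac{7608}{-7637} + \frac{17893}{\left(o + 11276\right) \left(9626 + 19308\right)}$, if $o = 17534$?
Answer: $- \frac{6341804963479}{6366115679980} \approx -0.99618$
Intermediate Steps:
$\frac{7608}{-7637} + \frac{17893}{\left(o + 11276\right) \left(9626 + 19308\right)} = \frac{7608}{-7637} + \frac{17893}{\left(17534 + 11276\right) \left(9626 + 19308\right)} = 7608 \left(- \frac{1}{7637}\right) + \frac{17893}{28810 \cdot 28934} = - \frac{7608}{7637} + \frac{17893}{833588540} = - \frac{6341804963479}{6366115679980}$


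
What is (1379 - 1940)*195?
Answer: -109395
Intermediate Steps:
(1379 - 1940)*195 = -561*195 = -109395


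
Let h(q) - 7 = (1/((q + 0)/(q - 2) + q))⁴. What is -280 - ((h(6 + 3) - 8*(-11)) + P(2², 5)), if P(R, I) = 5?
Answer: -10212067681/26873856 ≈ -380.00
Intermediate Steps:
h(q) = 7 + (q + q/(-2 + q))⁻⁴ (h(q) = 7 + (1/((q + 0)/(q - 2) + q))⁴ = 7 + (1/(q/(-2 + q) + q))⁴ = 7 + (1/(q + q/(-2 + q)))⁴ = 7 + (q + q/(-2 + q))⁻⁴)
-280 - ((h(6 + 3) - 8*(-11)) + P(2², 5)) = -280 - (((7 + (-2 + (6 + 3))⁴/((6 + 3)⁴*(-1 + (6 + 3))⁴)) - 8*(-11)) + 5) = -280 - (((7 + (-2 + 9)⁴/(9⁴*(-1 + 9)⁴)) + 88) + 5) = -280 - (((7 + (1/6561)*7⁴/8⁴) + 88) + 5) = -280 - (((7 + (1/6561)*(1/4096)*2401) + 88) + 5) = -280 - (((7 + 2401/26873856) + 88) + 5) = -280 - ((188119393/26873856 + 88) + 5) = -280 - (2553018721/26873856 + 5) = -280 - 1*2687388001/26873856 = -280 - 2687388001/26873856 = -10212067681/26873856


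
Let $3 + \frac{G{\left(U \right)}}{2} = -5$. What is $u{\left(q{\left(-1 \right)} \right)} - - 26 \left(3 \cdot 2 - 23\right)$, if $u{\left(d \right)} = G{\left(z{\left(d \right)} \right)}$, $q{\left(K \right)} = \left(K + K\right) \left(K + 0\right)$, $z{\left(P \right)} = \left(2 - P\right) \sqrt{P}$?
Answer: $-458$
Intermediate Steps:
$z{\left(P \right)} = \sqrt{P} \left(2 - P\right)$
$G{\left(U \right)} = -16$ ($G{\left(U \right)} = -6 + 2 \left(-5\right) = -6 - 10 = -16$)
$q{\left(K \right)} = 2 K^{2}$ ($q{\left(K \right)} = 2 K K = 2 K^{2}$)
$u{\left(d \right)} = -16$
$u{\left(q{\left(-1 \right)} \right)} - - 26 \left(3 \cdot 2 - 23\right) = -16 - - 26 \left(3 \cdot 2 - 23\right) = -16 - - 26 \left(6 - 23\right) = -16 - \left(-26\right) \left(-17\right) = -16 - 442 = -458$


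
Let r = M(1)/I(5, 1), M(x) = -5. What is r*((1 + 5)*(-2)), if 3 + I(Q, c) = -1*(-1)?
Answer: -30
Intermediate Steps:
I(Q, c) = -2 (I(Q, c) = -3 - 1*(-1) = -3 + 1 = -2)
r = 5/2 (r = -5/(-2) = -5*(-½) = 5/2 ≈ 2.5000)
r*((1 + 5)*(-2)) = 5*((1 + 5)*(-2))/2 = 5*(6*(-2))/2 = (5/2)*(-12) = -30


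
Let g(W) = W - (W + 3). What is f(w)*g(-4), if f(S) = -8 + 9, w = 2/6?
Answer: -3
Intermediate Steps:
w = ⅓ (w = 2*(⅙) = ⅓ ≈ 0.33333)
g(W) = -3 (g(W) = W - (3 + W) = W + (-3 - W) = -3)
f(S) = 1
f(w)*g(-4) = 1*(-3) = -3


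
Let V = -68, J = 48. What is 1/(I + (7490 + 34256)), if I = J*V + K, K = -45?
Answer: 1/38437 ≈ 2.6017e-5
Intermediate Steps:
I = -3309 (I = 48*(-68) - 45 = -3264 - 45 = -3309)
1/(I + (7490 + 34256)) = 1/(-3309 + (7490 + 34256)) = 1/(-3309 + 41746) = 1/38437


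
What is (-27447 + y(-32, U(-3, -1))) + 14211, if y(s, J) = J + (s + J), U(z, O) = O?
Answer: -13270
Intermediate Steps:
y(s, J) = s + 2*J (y(s, J) = J + (J + s) = s + 2*J)
(-27447 + y(-32, U(-3, -1))) + 14211 = (-27447 + (-32 + 2*(-1))) + 14211 = (-27447 + (-32 - 2)) + 14211 = (-27447 - 34) + 14211 = -27481 + 14211 = -13270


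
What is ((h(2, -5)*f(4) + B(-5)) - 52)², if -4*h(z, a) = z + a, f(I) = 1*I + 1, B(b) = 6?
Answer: 28561/16 ≈ 1785.1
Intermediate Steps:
f(I) = 1 + I (f(I) = I + 1 = 1 + I)
h(z, a) = -a/4 - z/4 (h(z, a) = -(z + a)/4 = -(a + z)/4 = -a/4 - z/4)
((h(2, -5)*f(4) + B(-5)) - 52)² = (((-¼*(-5) - ¼*2)*(1 + 4) + 6) - 52)² = (((5/4 - ½)*5 + 6) - 52)² = (((¾)*5 + 6) - 52)² = ((15/4 + 6) - 52)² = (39/4 - 52)² = (-169/4)² = 28561/16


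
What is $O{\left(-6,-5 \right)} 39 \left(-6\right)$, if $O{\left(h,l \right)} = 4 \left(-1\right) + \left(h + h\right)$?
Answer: $3744$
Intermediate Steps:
$O{\left(h,l \right)} = -4 + 2 h$
$O{\left(-6,-5 \right)} 39 \left(-6\right) = \left(-4 + 2 \left(-6\right)\right) 39 \left(-6\right) = \left(-4 - 12\right) 39 \left(-6\right) = \left(-16\right) 39 \left(-6\right) = \left(-624\right) \left(-6\right) = 3744$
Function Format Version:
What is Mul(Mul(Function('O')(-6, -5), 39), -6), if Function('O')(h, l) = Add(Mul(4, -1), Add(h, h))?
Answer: 3744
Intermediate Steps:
Function('O')(h, l) = Add(-4, Mul(2, h))
Mul(Mul(Function('O')(-6, -5), 39), -6) = Mul(Mul(Add(-4, Mul(2, -6)), 39), -6) = Mul(Mul(Add(-4, -12), 39), -6) = Mul(Mul(-16, 39), -6) = Mul(-624, -6) = 3744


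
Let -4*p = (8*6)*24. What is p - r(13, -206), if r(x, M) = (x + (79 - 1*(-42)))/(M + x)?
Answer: -55450/193 ≈ -287.31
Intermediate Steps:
r(x, M) = (121 + x)/(M + x) (r(x, M) = (x + (79 + 42))/(M + x) = (x + 121)/(M + x) = (121 + x)/(M + x))
p = -288 (p = -8*6*24/4 = -12*24 = -¼*1152 = -288)
p - r(13, -206) = -288 - (121 + 13)/(-206 + 13) = -288 - 134/(-193) = -288 - (-1)*134/193 = -288 - 1*(-134/193) = -288 + 134/193 = -55450/193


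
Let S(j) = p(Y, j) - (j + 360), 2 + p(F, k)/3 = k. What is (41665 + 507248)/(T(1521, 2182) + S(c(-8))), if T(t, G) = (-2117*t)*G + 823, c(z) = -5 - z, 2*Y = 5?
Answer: -548913/7025945711 ≈ -7.8127e-5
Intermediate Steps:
Y = 5/2 (Y = (1/2)*5 = 5/2 ≈ 2.5000)
p(F, k) = -6 + 3*k
T(t, G) = 823 - 2117*G*t (T(t, G) = -2117*G*t + 823 = 823 - 2117*G*t)
S(j) = -366 + 2*j (S(j) = (-6 + 3*j) - (j + 360) = (-6 + 3*j) - (360 + j) = (-6 + 3*j) + (-360 - j) = -366 + 2*j)
(41665 + 507248)/(T(1521, 2182) + S(c(-8))) = (41665 + 507248)/((823 - 2117*2182*1521) + (-366 + 2*(-5 - 1*(-8)))) = 548913/((823 - 7025946174) + (-366 + 2*(-5 + 8))) = 548913/(-7025945351 + (-366 + 2*3)) = 548913/(-7025945351 + (-366 + 6)) = 548913/(-7025945351 - 360) = 548913/(-7025945711) = 548913*(-1/7025945711) = -548913/7025945711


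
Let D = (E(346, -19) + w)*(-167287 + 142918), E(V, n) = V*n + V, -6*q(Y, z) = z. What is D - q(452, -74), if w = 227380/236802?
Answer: 17966963427043/118401 ≈ 1.5175e+8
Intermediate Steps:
q(Y, z) = -z/6
w = 113690/118401 (w = 227380*(1/236802) = 113690/118401 ≈ 0.96021)
E(V, n) = V + V*n
D = 5988988295774/39467 (D = (346*(1 - 19) + 113690/118401)*(-167287 + 142918) = (346*(-18) + 113690/118401)*(-24369) = (-6228 + 113690/118401)*(-24369) = -737287738/118401*(-24369) = 5988988295774/39467 ≈ 1.5175e+8)
D - q(452, -74) = 5988988295774/39467 - (-1)*(-74)/6 = 5988988295774/39467 - 1*37/3 = 5988988295774/39467 - 37/3 = 17966963427043/118401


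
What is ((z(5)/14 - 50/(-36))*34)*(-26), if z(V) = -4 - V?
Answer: -41548/63 ≈ -659.49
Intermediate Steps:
((z(5)/14 - 50/(-36))*34)*(-26) = (((-4 - 1*5)/14 - 50/(-36))*34)*(-26) = (((-4 - 5)*(1/14) - 50*(-1/36))*34)*(-26) = ((-9*1/14 + 25/18)*34)*(-26) = ((-9/14 + 25/18)*34)*(-26) = ((47/63)*34)*(-26) = (1598/63)*(-26) = -41548/63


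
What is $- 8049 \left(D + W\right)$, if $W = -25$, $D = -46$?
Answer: $571479$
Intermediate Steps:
$- 8049 \left(D + W\right) = - 8049 \left(-46 - 25\right) = \left(-8049\right) \left(-71\right) = 571479$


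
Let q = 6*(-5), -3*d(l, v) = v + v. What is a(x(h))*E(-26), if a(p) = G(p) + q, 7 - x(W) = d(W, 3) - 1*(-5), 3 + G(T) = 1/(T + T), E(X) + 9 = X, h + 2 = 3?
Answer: 9205/8 ≈ 1150.6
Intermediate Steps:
h = 1 (h = -2 + 3 = 1)
d(l, v) = -2*v/3 (d(l, v) = -(v + v)/3 = -2*v/3)
E(X) = -9 + X
G(T) = -3 + 1/(2*T) (G(T) = -3 + 1/(T + T) = -3 + 1/(2*T))
q = -30
x(W) = 4 (x(W) = 7 - (-2/3*3 - 1*(-5)) = 7 - (-2 + 5) = 7 - 1*3 = 7 - 3 = 4)
a(p) = -33 + 1/(2*p) (a(p) = (-3 + 1/(2*p)) - 30 = -33 + 1/(2*p))
a(x(h))*E(-26) = (-33 + (1/2)/4)*(-9 - 26) = (-33 + (1/2)*(1/4))*(-35) = (-33 + 1/8)*(-35) = -263/8*(-35) = 9205/8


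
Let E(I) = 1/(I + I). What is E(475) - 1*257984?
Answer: -245084799/950 ≈ -2.5798e+5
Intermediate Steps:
E(I) = 1/(2*I)
E(475) - 1*257984 = (½)/475 - 1*257984 = (½)*(1/475) - 257984 = 1/950 - 257984 = -245084799/950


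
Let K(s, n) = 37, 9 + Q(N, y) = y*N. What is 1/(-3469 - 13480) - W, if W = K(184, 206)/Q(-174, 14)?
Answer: 624668/41440305 ≈ 0.015074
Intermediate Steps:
Q(N, y) = -9 + N*y (Q(N, y) = -9 + y*N = -9 + N*y)
W = -37/2445 (W = 37/(-9 - 174*14) = 37/(-9 - 2436) = 37/(-2445) = 37*(-1/2445) = -37/2445 ≈ -0.015133)
1/(-3469 - 13480) - W = 1/(-3469 - 13480) - 1*(-37/2445) = 1/(-16949) + 37/2445 = -1/16949 + 37/2445 = 624668/41440305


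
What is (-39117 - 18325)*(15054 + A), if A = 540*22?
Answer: -1547142828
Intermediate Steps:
A = 11880
(-39117 - 18325)*(15054 + A) = (-39117 - 18325)*(15054 + 11880) = -57442*26934 = -1547142828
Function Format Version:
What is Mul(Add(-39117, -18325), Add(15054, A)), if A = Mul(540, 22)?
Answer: -1547142828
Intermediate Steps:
A = 11880
Mul(Add(-39117, -18325), Add(15054, A)) = Mul(Add(-39117, -18325), Add(15054, 11880)) = Mul(-57442, 26934) = -1547142828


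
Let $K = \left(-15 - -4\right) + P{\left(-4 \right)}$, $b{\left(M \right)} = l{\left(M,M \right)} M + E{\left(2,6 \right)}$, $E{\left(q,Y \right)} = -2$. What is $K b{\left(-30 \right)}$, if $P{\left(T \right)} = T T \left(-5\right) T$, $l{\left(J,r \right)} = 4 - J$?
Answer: $-315798$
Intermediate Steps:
$P{\left(T \right)} = - 5 T^{3}$ ($P{\left(T \right)} = T^{2} \left(-5\right) T = - 5 T^{2} T = - 5 T^{3}$)
$b{\left(M \right)} = -2 + M \left(4 - M\right)$ ($b{\left(M \right)} = \left(4 - M\right) M - 2 = M \left(4 - M\right) - 2 = -2 + M \left(4 - M\right)$)
$K = 309$ ($K = \left(-15 - -4\right) - 5 \left(-4\right)^{3} = \left(-15 + 4\right) - -320 = -11 + 320 = 309$)
$K b{\left(-30 \right)} = 309 \left(-2 - - 30 \left(-4 - 30\right)\right) = 309 \left(-2 - \left(-30\right) \left(-34\right)\right) = 309 \left(-2 - 1020\right) = 309 \left(-1022\right) = -315798$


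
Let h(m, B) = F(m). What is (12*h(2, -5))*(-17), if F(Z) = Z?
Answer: -408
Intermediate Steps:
h(m, B) = m
(12*h(2, -5))*(-17) = (12*2)*(-17) = 24*(-17) = -408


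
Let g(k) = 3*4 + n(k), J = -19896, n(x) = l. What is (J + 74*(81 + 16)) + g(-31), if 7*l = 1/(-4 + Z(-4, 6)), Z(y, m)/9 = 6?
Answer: -4447099/350 ≈ -12706.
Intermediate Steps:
Z(y, m) = 54 (Z(y, m) = 9*6 = 54)
l = 1/350 (l = 1/(7*(-4 + 54)) = (⅐)/50 = (⅐)*(1/50) = 1/350 ≈ 0.0028571)
n(x) = 1/350
g(k) = 4201/350 (g(k) = 3*4 + 1/350 = 12 + 1/350 = 4201/350)
(J + 74*(81 + 16)) + g(-31) = (-19896 + 74*(81 + 16)) + 4201/350 = (-19896 + 74*97) + 4201/350 = (-19896 + 7178) + 4201/350 = -12718 + 4201/350 = -4447099/350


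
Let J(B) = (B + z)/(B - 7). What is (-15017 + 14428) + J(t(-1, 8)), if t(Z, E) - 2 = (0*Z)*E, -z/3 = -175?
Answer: -3472/5 ≈ -694.40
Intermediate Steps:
z = 525 (z = -3*(-175) = 525)
t(Z, E) = 2 (t(Z, E) = 2 + (0*Z)*E = 2 + 0*E = 2 + 0 = 2)
J(B) = (525 + B)/(-7 + B) (J(B) = (B + 525)/(B - 7) = (525 + B)/(-7 + B))
(-15017 + 14428) + J(t(-1, 8)) = (-15017 + 14428) + (525 + 2)/(-7 + 2) = -589 + 527/(-5) = -589 - ⅕*527 = -589 - 527/5 = -3472/5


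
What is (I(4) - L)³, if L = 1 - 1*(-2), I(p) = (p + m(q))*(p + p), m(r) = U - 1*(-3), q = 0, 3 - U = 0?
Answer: 456533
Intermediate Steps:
U = 3 (U = 3 - 1*0 = 3 + 0 = 3)
m(r) = 6 (m(r) = 3 - 1*(-3) = 3 + 3 = 6)
I(p) = 2*p*(6 + p) (I(p) = (p + 6)*(p + p) = (6 + p)*(2*p) = 2*p*(6 + p))
L = 3 (L = 1 + 2 = 3)
(I(4) - L)³ = (2*4*(6 + 4) - 1*3)³ = (2*4*10 - 3)³ = (80 - 3)³ = 77³ = 456533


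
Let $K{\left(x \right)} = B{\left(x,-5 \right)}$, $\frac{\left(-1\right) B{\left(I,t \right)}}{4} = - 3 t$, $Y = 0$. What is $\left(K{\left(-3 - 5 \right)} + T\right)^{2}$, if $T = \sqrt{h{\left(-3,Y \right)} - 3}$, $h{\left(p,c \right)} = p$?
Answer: $\left(60 - i \sqrt{6}\right)^{2} \approx 3594.0 - 293.94 i$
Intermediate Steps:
$B{\left(I,t \right)} = 12 t$ ($B{\left(I,t \right)} = - 4 \left(- 3 t\right) = 12 t$)
$K{\left(x \right)} = -60$ ($K{\left(x \right)} = 12 \left(-5\right) = -60$)
$T = i \sqrt{6}$ ($T = \sqrt{-3 - 3} = \sqrt{-6} = i \sqrt{6} \approx 2.4495 i$)
$\left(K{\left(-3 - 5 \right)} + T\right)^{2} = \left(-60 + i \sqrt{6}\right)^{2}$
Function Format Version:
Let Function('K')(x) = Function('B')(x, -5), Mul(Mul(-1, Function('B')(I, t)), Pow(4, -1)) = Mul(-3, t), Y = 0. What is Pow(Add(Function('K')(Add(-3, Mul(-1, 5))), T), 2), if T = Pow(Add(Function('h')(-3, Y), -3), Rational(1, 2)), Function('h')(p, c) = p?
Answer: Pow(Add(60, Mul(-1, I, Pow(6, Rational(1, 2)))), 2) ≈ Add(3594.0, Mul(-293.94, I))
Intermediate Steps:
Function('B')(I, t) = Mul(12, t) (Function('B')(I, t) = Mul(-4, Mul(-3, t)) = Mul(12, t))
Function('K')(x) = -60 (Function('K')(x) = Mul(12, -5) = -60)
T = Mul(I, Pow(6, Rational(1, 2))) (T = Pow(Add(-3, -3), Rational(1, 2)) = Pow(-6, Rational(1, 2)) = Mul(I, Pow(6, Rational(1, 2))) ≈ Mul(2.4495, I))
Pow(Add(Function('K')(Add(-3, Mul(-1, 5))), T), 2) = Pow(Add(-60, Mul(I, Pow(6, Rational(1, 2)))), 2)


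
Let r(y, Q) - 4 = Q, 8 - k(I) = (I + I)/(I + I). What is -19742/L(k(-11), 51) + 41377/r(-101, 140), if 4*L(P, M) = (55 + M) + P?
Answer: -6695791/16272 ≈ -411.49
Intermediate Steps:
k(I) = 7 (k(I) = 8 - (I + I)/(I + I) = 8 - 2*I/(2*I) = 8 - 2*I*1/(2*I) = 8 - 1*1 = 8 - 1 = 7)
r(y, Q) = 4 + Q
L(P, M) = 55/4 + M/4 + P/4 (L(P, M) = ((55 + M) + P)/4 = (55 + M + P)/4 = 55/4 + M/4 + P/4)
-19742/L(k(-11), 51) + 41377/r(-101, 140) = -19742/(55/4 + (¼)*51 + (¼)*7) + 41377/(4 + 140) = -19742/(55/4 + 51/4 + 7/4) + 41377/144 = -19742/113/4 + 41377*(1/144) = -19742*4/113 + 41377/144 = -78968/113 + 41377/144 = -6695791/16272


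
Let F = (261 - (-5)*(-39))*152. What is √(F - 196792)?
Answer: 2*I*√46690 ≈ 432.16*I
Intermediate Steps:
F = 10032 (F = (261 - 1*195)*152 = (261 - 195)*152 = 66*152 = 10032)
√(F - 196792) = √(10032 - 196792) = √(-186760) = 2*I*√46690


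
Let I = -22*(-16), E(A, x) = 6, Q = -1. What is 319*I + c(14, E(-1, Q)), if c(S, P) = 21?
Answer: 112309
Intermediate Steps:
I = 352
319*I + c(14, E(-1, Q)) = 319*352 + 21 = 112288 + 21 = 112309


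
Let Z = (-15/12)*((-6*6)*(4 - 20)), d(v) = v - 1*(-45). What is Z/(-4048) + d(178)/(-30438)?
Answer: 1313291/7700814 ≈ 0.17054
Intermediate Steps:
d(v) = 45 + v (d(v) = v + 45 = 45 + v)
Z = -720 (Z = (-15*1/12)*(-36*(-16)) = -5/4*576 = -720)
Z/(-4048) + d(178)/(-30438) = -720/(-4048) + (45 + 178)/(-30438) = -720*(-1/4048) + 223*(-1/30438) = 45/253 - 223/30438 = 1313291/7700814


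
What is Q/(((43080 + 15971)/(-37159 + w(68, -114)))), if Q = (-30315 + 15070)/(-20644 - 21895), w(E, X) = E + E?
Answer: -80630805/358852927 ≈ -0.22469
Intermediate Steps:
w(E, X) = 2*E
Q = 15245/42539 (Q = -15245/(-42539) = -15245*(-1/42539) = 15245/42539 ≈ 0.35838)
Q/(((43080 + 15971)/(-37159 + w(68, -114)))) = 15245/(42539*(((43080 + 15971)/(-37159 + 2*68)))) = 15245/(42539*((59051/(-37159 + 136)))) = 15245/(42539*((59051/(-37023)))) = 15245/(42539*((59051*(-1/37023)))) = 15245/(42539*(-59051/37023)) = (15245/42539)*(-37023/59051) = -80630805/358852927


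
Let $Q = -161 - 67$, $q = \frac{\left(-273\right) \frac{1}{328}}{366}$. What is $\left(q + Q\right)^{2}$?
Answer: $\frac{83242613340121}{1601280256} \approx 51985.0$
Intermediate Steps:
$q = - \frac{91}{40016}$ ($q = \left(-273\right) \frac{1}{328} \cdot \frac{1}{366} = \left(- \frac{273}{328}\right) \frac{1}{366} = - \frac{91}{40016} \approx -0.0022741$)
$Q = -228$
$\left(q + Q\right)^{2} = \left(- \frac{91}{40016} - 228\right)^{2} = \left(- \frac{9123739}{40016}\right)^{2} = \frac{83242613340121}{1601280256}$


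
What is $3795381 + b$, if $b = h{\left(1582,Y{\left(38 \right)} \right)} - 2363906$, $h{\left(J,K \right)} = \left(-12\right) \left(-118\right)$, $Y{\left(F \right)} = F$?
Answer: $1432891$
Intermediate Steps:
$h{\left(J,K \right)} = 1416$
$b = -2362490$ ($b = 1416 - 2363906 = -2362490$)
$3795381 + b = 3795381 - 2362490 = 1432891$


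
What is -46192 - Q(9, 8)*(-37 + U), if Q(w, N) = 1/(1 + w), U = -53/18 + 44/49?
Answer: -407379001/8820 ≈ -46188.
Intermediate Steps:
U = -1805/882 (U = -53*1/18 + 44*(1/49) = -53/18 + 44/49 = -1805/882 ≈ -2.0465)
-46192 - Q(9, 8)*(-37 + U) = -46192 - (-37 - 1805/882)/(1 + 9) = -46192 - (-34439)/(10*882) = -46192 - 1*(-34439/8820) = -46192 + 34439/8820 = -407379001/8820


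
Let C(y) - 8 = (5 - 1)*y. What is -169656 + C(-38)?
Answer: -169800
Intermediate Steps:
C(y) = 8 + 4*y (C(y) = 8 + (5 - 1)*y = 8 + 4*y)
-169656 + C(-38) = -169656 + (8 + 4*(-38)) = -169656 + (8 - 152) = -169656 - 144 = -169800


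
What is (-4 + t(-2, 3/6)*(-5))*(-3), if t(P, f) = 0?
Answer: 12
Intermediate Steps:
(-4 + t(-2, 3/6)*(-5))*(-3) = (-4 + 0*(-5))*(-3) = (-4 + 0)*(-3) = -4*(-3) = 12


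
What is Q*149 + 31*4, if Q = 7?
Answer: 1167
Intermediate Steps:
Q*149 + 31*4 = 7*149 + 31*4 = 1043 + 124 = 1167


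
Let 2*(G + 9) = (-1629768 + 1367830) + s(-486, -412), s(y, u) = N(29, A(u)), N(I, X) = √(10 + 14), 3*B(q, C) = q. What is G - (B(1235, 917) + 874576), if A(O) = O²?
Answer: -3017897/3 + √6 ≈ -1.0060e+6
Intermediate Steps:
B(q, C) = q/3
N(I, X) = 2*√6 (N(I, X) = √24 = 2*√6)
s(y, u) = 2*√6
G = -130978 + √6 (G = -9 + ((-1629768 + 1367830) + 2*√6)/2 = -9 + (-261938 + 2*√6)/2 = -9 + (-130969 + √6) = -130978 + √6 ≈ -1.3098e+5)
G - (B(1235, 917) + 874576) = (-130978 + √6) - ((⅓)*1235 + 874576) = (-130978 + √6) - (1235/3 + 874576) = (-130978 + √6) - 1*2624963/3 = (-130978 + √6) - 2624963/3 = -3017897/3 + √6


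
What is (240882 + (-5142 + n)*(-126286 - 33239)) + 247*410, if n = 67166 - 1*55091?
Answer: -1105644673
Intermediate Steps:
n = 12075 (n = 67166 - 55091 = 12075)
(240882 + (-5142 + n)*(-126286 - 33239)) + 247*410 = (240882 + (-5142 + 12075)*(-126286 - 33239)) + 247*410 = (240882 + 6933*(-159525)) + 101270 = (240882 - 1105986825) + 101270 = -1105745943 + 101270 = -1105644673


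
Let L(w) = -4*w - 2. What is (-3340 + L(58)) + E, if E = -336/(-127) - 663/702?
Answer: -8166275/2286 ≈ -3572.3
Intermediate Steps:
E = 3889/2286 (E = -336*(-1/127) - 663*1/702 = 336/127 - 17/18 = 3889/2286 ≈ 1.7012)
L(w) = -2 - 4*w
(-3340 + L(58)) + E = (-3340 + (-2 - 4*58)) + 3889/2286 = (-3340 + (-2 - 232)) + 3889/2286 = (-3340 - 234) + 3889/2286 = -3574 + 3889/2286 = -8166275/2286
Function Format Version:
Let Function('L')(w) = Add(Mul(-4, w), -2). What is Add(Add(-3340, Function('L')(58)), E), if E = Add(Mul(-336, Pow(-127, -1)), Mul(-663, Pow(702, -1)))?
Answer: Rational(-8166275, 2286) ≈ -3572.3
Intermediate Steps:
E = Rational(3889, 2286) (E = Add(Mul(-336, Rational(-1, 127)), Mul(-663, Rational(1, 702))) = Add(Rational(336, 127), Rational(-17, 18)) = Rational(3889, 2286) ≈ 1.7012)
Function('L')(w) = Add(-2, Mul(-4, w))
Add(Add(-3340, Function('L')(58)), E) = Add(Add(-3340, Add(-2, Mul(-4, 58))), Rational(3889, 2286)) = Add(Add(-3340, Add(-2, -232)), Rational(3889, 2286)) = Add(Add(-3340, -234), Rational(3889, 2286)) = Add(-3574, Rational(3889, 2286)) = Rational(-8166275, 2286)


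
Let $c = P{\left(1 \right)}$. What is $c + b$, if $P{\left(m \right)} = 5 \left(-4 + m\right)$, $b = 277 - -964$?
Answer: $1226$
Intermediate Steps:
$b = 1241$ ($b = 277 + 964 = 1241$)
$P{\left(m \right)} = -20 + 5 m$
$c = -15$ ($c = -20 + 5 \cdot 1 = -20 + 5 = -15$)
$c + b = -15 + 1241 = 1226$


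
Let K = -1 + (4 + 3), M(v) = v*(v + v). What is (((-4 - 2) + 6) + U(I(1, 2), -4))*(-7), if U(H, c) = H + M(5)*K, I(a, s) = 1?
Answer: -2107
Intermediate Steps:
M(v) = 2*v² (M(v) = v*(2*v) = 2*v²)
K = 6 (K = -1 + 7 = 6)
U(H, c) = 300 + H (U(H, c) = H + (2*5²)*6 = H + (2*25)*6 = H + 50*6 = H + 300 = 300 + H)
(((-4 - 2) + 6) + U(I(1, 2), -4))*(-7) = (((-4 - 2) + 6) + (300 + 1))*(-7) = ((-6 + 6) + 301)*(-7) = (0 + 301)*(-7) = 301*(-7) = -2107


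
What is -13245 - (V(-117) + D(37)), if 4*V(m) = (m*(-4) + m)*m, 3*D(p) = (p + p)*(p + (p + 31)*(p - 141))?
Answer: 682207/4 ≈ 1.7055e+5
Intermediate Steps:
D(p) = 2*p*(p + (-141 + p)*(31 + p))/3 (D(p) = ((p + p)*(p + (p + 31)*(p - 141)))/3 = ((2*p)*(p + (31 + p)*(-141 + p)))/3 = ((2*p)*(p + (-141 + p)*(31 + p)))/3 = (2*p*(p + (-141 + p)*(31 + p)))/3 = 2*p*(p + (-141 + p)*(31 + p))/3)
V(m) = -3*m²/4 (V(m) = ((m*(-4) + m)*m)/4 = ((-4*m + m)*m)/4 = ((-3*m)*m)/4 = (-3*m²)/4 = -3*m²/4)
-13245 - (V(-117) + D(37)) = -13245 - (-¾*(-117)² + (⅔)*37*(-4371 + 37² - 109*37)) = -13245 - (-¾*13689 + (⅔)*37*(-4371 + 1369 - 4033)) = -13245 - (-41067/4 + (⅔)*37*(-7035)) = -13245 - (-41067/4 - 173530) = -13245 - 1*(-735187/4) = -13245 + 735187/4 = 682207/4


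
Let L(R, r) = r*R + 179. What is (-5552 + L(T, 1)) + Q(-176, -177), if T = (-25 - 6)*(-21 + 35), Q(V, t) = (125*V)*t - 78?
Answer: 3888115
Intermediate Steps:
Q(V, t) = -78 + 125*V*t (Q(V, t) = 125*V*t - 78 = -78 + 125*V*t)
T = -434 (T = -31*14 = -434)
L(R, r) = 179 + R*r (L(R, r) = R*r + 179 = 179 + R*r)
(-5552 + L(T, 1)) + Q(-176, -177) = (-5552 + (179 - 434*1)) + (-78 + 125*(-176)*(-177)) = (-5552 + (179 - 434)) + (-78 + 3894000) = (-5552 - 255) + 3893922 = -5807 + 3893922 = 3888115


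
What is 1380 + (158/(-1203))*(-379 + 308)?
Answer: 1671358/1203 ≈ 1389.3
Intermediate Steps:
1380 + (158/(-1203))*(-379 + 308) = 1380 + (158*(-1/1203))*(-71) = 1380 - 158/1203*(-71) = 1380 + 11218/1203 = 1671358/1203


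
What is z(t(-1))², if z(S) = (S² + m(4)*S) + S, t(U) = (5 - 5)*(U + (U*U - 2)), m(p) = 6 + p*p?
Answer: 0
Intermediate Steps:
m(p) = 6 + p²
t(U) = 0 (t(U) = 0*(U + (U² - 2)) = 0*(U + (-2 + U²)) = 0*(-2 + U + U²) = 0)
z(S) = S² + 23*S (z(S) = (S² + (6 + 4²)*S) + S = (S² + (6 + 16)*S) + S = (S² + 22*S) + S = S² + 23*S)
z(t(-1))² = (0*(23 + 0))² = (0*23)² = 0² = 0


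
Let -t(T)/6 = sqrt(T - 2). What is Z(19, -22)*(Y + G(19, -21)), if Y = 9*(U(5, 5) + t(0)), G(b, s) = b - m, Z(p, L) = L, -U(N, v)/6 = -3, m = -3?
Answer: -4048 + 1188*I*sqrt(2) ≈ -4048.0 + 1680.1*I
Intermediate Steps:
U(N, v) = 18 (U(N, v) = -6*(-3) = 18)
t(T) = -6*sqrt(-2 + T) (t(T) = -6*sqrt(T - 2) = -6*sqrt(-2 + T))
G(b, s) = 3 + b (G(b, s) = b - 1*(-3) = b + 3 = 3 + b)
Y = 162 - 54*I*sqrt(2) (Y = 9*(18 - 6*sqrt(-2 + 0)) = 9*(18 - 6*I*sqrt(2)) = 162 - 54*I*sqrt(2) ≈ 162.0 - 76.368*I)
Z(19, -22)*(Y + G(19, -21)) = -22*((162 - 54*I*sqrt(2)) + (3 + 19)) = -22*((162 - 54*I*sqrt(2)) + 22) = -22*(184 - 54*I*sqrt(2)) = -4048 + 1188*I*sqrt(2)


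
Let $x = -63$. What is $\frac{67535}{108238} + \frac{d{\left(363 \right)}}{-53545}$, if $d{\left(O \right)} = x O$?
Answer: $\frac{468573569}{445815670} \approx 1.051$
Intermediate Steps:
$d{\left(O \right)} = - 63 O$
$\frac{67535}{108238} + \frac{d{\left(363 \right)}}{-53545} = \frac{67535}{108238} + \frac{\left(-63\right) 363}{-53545} = 67535 \cdot \frac{1}{108238} - - \frac{22869}{53545} = \frac{5195}{8326} + \frac{22869}{53545} = \frac{468573569}{445815670}$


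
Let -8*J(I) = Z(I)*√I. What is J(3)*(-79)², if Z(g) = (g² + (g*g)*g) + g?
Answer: -243399*√3/8 ≈ -52697.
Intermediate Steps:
Z(g) = g + g² + g³ (Z(g) = (g² + g²*g) + g = (g² + g³) + g = g + g² + g³)
J(I) = -I^(3/2)*(1 + I + I²)/8 (J(I) = -I*(1 + I + I²)*√I/8 = -I^(3/2)*(1 + I + I²)/8)
J(3)*(-79)² = (3^(3/2)*(-1 - 1*3 - 1*3²)/8)*(-79)² = ((3*√3)*(-1 - 3 - 1*9)/8)*6241 = ((3*√3)*(-1 - 3 - 9)/8)*6241 = ((⅛)*(3*√3)*(-13))*6241 = -39*√3/8*6241 = -243399*√3/8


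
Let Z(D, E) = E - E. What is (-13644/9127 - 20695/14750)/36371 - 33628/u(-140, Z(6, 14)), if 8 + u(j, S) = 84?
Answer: -8232778556878657/18606252457850 ≈ -442.47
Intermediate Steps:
Z(D, E) = 0
u(j, S) = 76 (u(j, S) = -8 + 84 = 76)
(-13644/9127 - 20695/14750)/36371 - 33628/u(-140, Z(6, 14)) = (-13644/9127 - 20695/14750)/36371 - 33628/76 = (-13644*1/9127 - 20695*1/14750)*(1/36371) - 33628*1/76 = (-13644/9127 - 4139/2950)*(1/36371) - 8407/19 = -78026453/26924650*1/36371 - 8407/19 = -78026453/979276445150 - 8407/19 = -8232778556878657/18606252457850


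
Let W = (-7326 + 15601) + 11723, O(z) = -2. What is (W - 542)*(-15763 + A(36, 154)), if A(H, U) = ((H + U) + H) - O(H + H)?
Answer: -302248960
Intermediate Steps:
A(H, U) = 2 + U + 2*H (A(H, U) = ((H + U) + H) - 1*(-2) = (U + 2*H) + 2 = 2 + U + 2*H)
W = 19998 (W = 8275 + 11723 = 19998)
(W - 542)*(-15763 + A(36, 154)) = (19998 - 542)*(-15763 + (2 + 154 + 2*36)) = 19456*(-15763 + (2 + 154 + 72)) = 19456*(-15763 + 228) = 19456*(-15535) = -302248960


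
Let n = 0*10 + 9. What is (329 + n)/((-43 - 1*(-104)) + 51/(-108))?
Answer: 12168/2179 ≈ 5.5842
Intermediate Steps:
n = 9 (n = 0 + 9 = 9)
(329 + n)/((-43 - 1*(-104)) + 51/(-108)) = (329 + 9)/((-43 - 1*(-104)) + 51/(-108)) = 338/((-43 + 104) + 51*(-1/108)) = 338/(61 - 17/36) = 338/(2179/36) = 338*(36/2179) = 12168/2179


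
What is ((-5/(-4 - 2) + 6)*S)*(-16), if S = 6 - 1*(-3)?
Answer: -984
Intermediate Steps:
S = 9 (S = 6 + 3 = 9)
((-5/(-4 - 2) + 6)*S)*(-16) = ((-5/(-4 - 2) + 6)*9)*(-16) = ((-5/(-6) + 6)*9)*(-16) = ((-5*(-1/6) + 6)*9)*(-16) = ((5/6 + 6)*9)*(-16) = ((41/6)*9)*(-16) = (123/2)*(-16) = -984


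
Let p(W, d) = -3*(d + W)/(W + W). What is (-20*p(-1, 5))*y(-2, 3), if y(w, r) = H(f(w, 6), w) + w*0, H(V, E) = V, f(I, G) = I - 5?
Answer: 840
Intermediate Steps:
f(I, G) = -5 + I
y(w, r) = -5 + w (y(w, r) = (-5 + w) + w*0 = (-5 + w) + 0 = -5 + w)
p(W, d) = -3*(W + d)/(2*W)
(-20*p(-1, 5))*y(-2, 3) = (-30*(-1*(-1) - 1*5)/(-1))*(-5 - 2) = -30*(-1)*(1 - 5)*(-7) = -30*(-1)*(-4)*(-7) = -20*6*(-7) = -120*(-7) = 840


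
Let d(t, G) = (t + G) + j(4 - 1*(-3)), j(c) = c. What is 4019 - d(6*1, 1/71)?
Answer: 284425/71 ≈ 4006.0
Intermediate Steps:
d(t, G) = 7 + G + t (d(t, G) = (t + G) + (4 - 1*(-3)) = (G + t) + (4 + 3) = (G + t) + 7 = 7 + G + t)
4019 - d(6*1, 1/71) = 4019 - (7 + 1/71 + 6*1) = 4019 - (7 + 1/71 + 6) = 4019 - 1*924/71 = 4019 - 924/71 = 284425/71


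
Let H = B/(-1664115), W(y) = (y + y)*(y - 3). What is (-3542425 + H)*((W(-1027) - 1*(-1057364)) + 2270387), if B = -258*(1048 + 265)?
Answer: -10696228079603229297/554705 ≈ -1.9283e+13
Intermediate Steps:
W(y) = 2*y*(-3 + y) (W(y) = (2*y)*(-3 + y) = 2*y*(-3 + y))
B = -338754 (B = -258*1313 = -338754)
H = 112918/554705 (H = -338754/(-1664115) = -338754*(-1/1664115) = 112918/554705 ≈ 0.20356)
(-3542425 + H)*((W(-1027) - 1*(-1057364)) + 2270387) = (-3542425 + 112918/554705)*((2*(-1027)*(-3 - 1027) - 1*(-1057364)) + 2270387) = -1965000746707*((2*(-1027)*(-1030) + 1057364) + 2270387)/554705 = -1965000746707*((2115620 + 1057364) + 2270387)/554705 = -1965000746707*(3172984 + 2270387)/554705 = -1965000746707/554705*5443371 = -10696228079603229297/554705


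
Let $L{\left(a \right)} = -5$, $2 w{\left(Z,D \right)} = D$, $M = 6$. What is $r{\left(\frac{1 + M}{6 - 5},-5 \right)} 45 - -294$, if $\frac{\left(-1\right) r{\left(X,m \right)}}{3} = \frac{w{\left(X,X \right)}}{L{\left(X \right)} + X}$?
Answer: $\frac{231}{4} \approx 57.75$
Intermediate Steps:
$w{\left(Z,D \right)} = \frac{D}{2}$
$r{\left(X,m \right)} = - \frac{3 X}{2 \left(-5 + X\right)}$ ($r{\left(X,m \right)} = - 3 \frac{\frac{1}{2} X}{-5 + X} = - 3 \frac{X}{2 \left(-5 + X\right)} = - \frac{3 X}{2 \left(-5 + X\right)}$)
$r{\left(\frac{1 + M}{6 - 5},-5 \right)} 45 - -294 = - \frac{3 \frac{1 + 6}{6 - 5}}{-10 + 2 \frac{1 + 6}{6 - 5}} \cdot 45 - -294 = - \frac{3 \cdot \frac{7}{1}}{-10 + 2 \cdot \frac{7}{1}} \cdot 45 + 294 = - \frac{3 \cdot 7 \cdot 1}{-10 + 2 \cdot 7 \cdot 1} \cdot 45 + 294 = \left(-3\right) 7 \frac{1}{-10 + 2 \cdot 7} \cdot 45 + 294 = \left(-3\right) 7 \frac{1}{-10 + 14} \cdot 45 + 294 = \left(-3\right) 7 \cdot \frac{1}{4} \cdot 45 + 294 = \left(- \frac{21}{4}\right) 45 + 294 = - \frac{945}{4} + 294 = \frac{231}{4}$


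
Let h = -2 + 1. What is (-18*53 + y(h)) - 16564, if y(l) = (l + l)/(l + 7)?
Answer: -52555/3 ≈ -17518.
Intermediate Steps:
h = -1
y(l) = 2*l/(7 + l) (y(l) = (2*l)/(7 + l) = 2*l/(7 + l))
(-18*53 + y(h)) - 16564 = (-18*53 + 2*(-1)/(7 - 1)) - 16564 = (-954 + 2*(-1)/6) - 16564 = (-954 + 2*(-1)*(1/6)) - 16564 = (-954 - 1/3) - 16564 = -2863/3 - 16564 = -52555/3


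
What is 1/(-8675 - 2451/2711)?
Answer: -2711/23520376 ≈ -0.00011526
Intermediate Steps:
1/(-8675 - 2451/2711) = 1/(-23520376/2711) = -2711/23520376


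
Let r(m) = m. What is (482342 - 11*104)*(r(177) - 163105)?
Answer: -78400627744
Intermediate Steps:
(482342 - 11*104)*(r(177) - 163105) = (482342 - 11*104)*(177 - 163105) = (482342 - 1*1144)*(-162928) = (482342 - 1144)*(-162928) = 481198*(-162928) = -78400627744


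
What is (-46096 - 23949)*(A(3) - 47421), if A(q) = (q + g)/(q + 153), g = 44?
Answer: 518166923305/156 ≈ 3.3216e+9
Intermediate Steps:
A(q) = (44 + q)/(153 + q) (A(q) = (q + 44)/(q + 153) = (44 + q)/(153 + q))
(-46096 - 23949)*(A(3) - 47421) = (-46096 - 23949)*((44 + 3)/(153 + 3) - 47421) = -70045*(47/156 - 47421) = -70045*(-7397629/156) = 518166923305/156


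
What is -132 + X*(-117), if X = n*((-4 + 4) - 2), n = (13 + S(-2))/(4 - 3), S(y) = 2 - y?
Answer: 3846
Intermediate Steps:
n = 17 (n = (13 + (2 - 1*(-2)))/(4 - 3) = (13 + (2 + 2))/1 = (13 + 4)*1 = 17*1 = 17)
X = -34 (X = 17*((-4 + 4) - 2) = 17*(0 - 2) = 17*(-2) = -34)
-132 + X*(-117) = -132 - 34*(-117) = -132 + 3978 = 3846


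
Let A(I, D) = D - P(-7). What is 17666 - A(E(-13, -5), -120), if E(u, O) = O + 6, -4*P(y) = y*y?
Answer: 71095/4 ≈ 17774.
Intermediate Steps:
P(y) = -y**2/4 (P(y) = -y*y/4 = -y**2/4)
E(u, O) = 6 + O
A(I, D) = 49/4 + D (A(I, D) = D - (-1)*(-7)**2/4 = D - (-1)*49/4 = D - 1*(-49/4) = D + 49/4 = 49/4 + D)
17666 - A(E(-13, -5), -120) = 17666 - (49/4 - 120) = 17666 - 1*(-431/4) = 17666 + 431/4 = 71095/4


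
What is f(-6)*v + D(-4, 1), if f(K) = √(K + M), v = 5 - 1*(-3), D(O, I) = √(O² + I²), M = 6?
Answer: √17 ≈ 4.1231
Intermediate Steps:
D(O, I) = √(I² + O²)
v = 8 (v = 5 + 3 = 8)
f(K) = √(6 + K) (f(K) = √(K + 6) = √(6 + K))
f(-6)*v + D(-4, 1) = √(6 - 6)*8 + √(1² + (-4)²) = √0*8 + √(1 + 16) = 0*8 + √17 = 0 + √17 = √17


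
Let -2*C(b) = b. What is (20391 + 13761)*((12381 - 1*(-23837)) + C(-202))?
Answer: 1240366488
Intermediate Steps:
C(b) = -b/2
(20391 + 13761)*((12381 - 1*(-23837)) + C(-202)) = (20391 + 13761)*((12381 - 1*(-23837)) - ½*(-202)) = 34152*((12381 + 23837) + 101) = 34152*(36218 + 101) = 34152*36319 = 1240366488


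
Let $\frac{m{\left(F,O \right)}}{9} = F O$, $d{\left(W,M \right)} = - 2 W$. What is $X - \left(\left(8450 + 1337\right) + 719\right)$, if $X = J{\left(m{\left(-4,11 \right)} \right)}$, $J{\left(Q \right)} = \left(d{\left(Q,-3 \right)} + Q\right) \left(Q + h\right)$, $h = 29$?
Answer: $-155838$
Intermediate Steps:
$m{\left(F,O \right)} = 9 F O$
$J{\left(Q \right)} = - Q \left(29 + Q\right)$ ($J{\left(Q \right)} = \left(- 2 Q + Q\right) \left(Q + 29\right) = - Q \left(29 + Q\right)$)
$X = -145332$ ($X = 9 \left(-4\right) 11 \left(-29 - 9 \left(-4\right) 11\right) = - 396 \left(-29 - -396\right) = - 396 \left(-29 + 396\right) = \left(-396\right) 367 = -145332$)
$X - \left(\left(8450 + 1337\right) + 719\right) = -145332 - \left(\left(8450 + 1337\right) + 719\right) = -145332 - \left(9787 + 719\right) = -145332 - 10506 = -155838$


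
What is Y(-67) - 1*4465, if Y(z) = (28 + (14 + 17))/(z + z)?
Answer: -598369/134 ≈ -4465.4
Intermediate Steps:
Y(z) = 59/(2*z) (Y(z) = (28 + 31)/((2*z)) = 59*(1/(2*z)) = 59/(2*z))
Y(-67) - 1*4465 = (59/2)/(-67) - 1*4465 = (59/2)*(-1/67) - 4465 = -59/134 - 4465 = -598369/134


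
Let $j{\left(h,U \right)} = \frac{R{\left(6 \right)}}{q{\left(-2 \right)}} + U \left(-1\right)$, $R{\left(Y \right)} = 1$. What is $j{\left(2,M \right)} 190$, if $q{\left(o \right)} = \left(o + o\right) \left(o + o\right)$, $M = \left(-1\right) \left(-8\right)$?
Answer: $- \frac{12065}{8} \approx -1508.1$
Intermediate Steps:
$M = 8$
$q{\left(o \right)} = 4 o^{2}$ ($q{\left(o \right)} = 2 o 2 o = 4 o^{2}$)
$j{\left(h,U \right)} = \frac{1}{16} - U$ ($j{\left(h,U \right)} = 1 \frac{1}{4 \left(-2\right)^{2}} + U \left(-1\right) = 1 \frac{1}{4 \cdot 4} - U = 1 \cdot \frac{1}{16} - U = \frac{1}{16} - U$)
$j{\left(2,M \right)} 190 = \left(\frac{1}{16} - 8\right) 190 = \left(- \frac{127}{16}\right) 190 = - \frac{12065}{8}$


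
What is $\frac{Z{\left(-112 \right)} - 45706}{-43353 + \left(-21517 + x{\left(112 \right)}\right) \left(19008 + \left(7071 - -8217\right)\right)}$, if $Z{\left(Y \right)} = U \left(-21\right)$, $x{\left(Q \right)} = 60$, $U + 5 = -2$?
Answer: $\frac{45559}{735932625} \approx 6.1907 \cdot 10^{-5}$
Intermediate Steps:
$U = -7$ ($U = -5 - 2 = -7$)
$Z{\left(Y \right)} = 147$ ($Z{\left(Y \right)} = \left(-7\right) \left(-21\right) = 147$)
$\frac{Z{\left(-112 \right)} - 45706}{-43353 + \left(-21517 + x{\left(112 \right)}\right) \left(19008 + \left(7071 - -8217\right)\right)} = \frac{147 - 45706}{-43353 + \left(-21517 + 60\right) \left(19008 + \left(7071 - -8217\right)\right)} = - \frac{45559}{-43353 - 21457 \left(19008 + \left(7071 + 8217\right)\right)} = - \frac{45559}{-43353 - 21457 \left(19008 + 15288\right)} = - \frac{45559}{-43353 - 735889272} = - \frac{45559}{-735932625} = \left(-45559\right) \left(- \frac{1}{735932625}\right) = \frac{45559}{735932625}$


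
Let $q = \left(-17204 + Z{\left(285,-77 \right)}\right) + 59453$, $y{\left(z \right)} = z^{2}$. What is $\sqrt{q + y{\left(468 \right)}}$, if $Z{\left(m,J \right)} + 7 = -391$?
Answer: $5 \sqrt{10435} \approx 510.76$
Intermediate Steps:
$Z{\left(m,J \right)} = -398$ ($Z{\left(m,J \right)} = -7 - 391 = -398$)
$q = 41851$ ($q = \left(-17204 - 398\right) + 59453 = -17602 + 59453 = 41851$)
$\sqrt{q + y{\left(468 \right)}} = \sqrt{41851 + 468^{2}} = \sqrt{41851 + 219024} = \sqrt{260875} = 5 \sqrt{10435}$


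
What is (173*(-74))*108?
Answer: -1382616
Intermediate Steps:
(173*(-74))*108 = -12802*108 = -1382616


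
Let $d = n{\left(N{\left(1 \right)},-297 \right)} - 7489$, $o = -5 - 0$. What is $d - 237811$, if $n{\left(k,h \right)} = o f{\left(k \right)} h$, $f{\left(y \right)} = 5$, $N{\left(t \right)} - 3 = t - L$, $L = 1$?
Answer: $-237875$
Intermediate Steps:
$N{\left(t \right)} = 2 + t$ ($N{\left(t \right)} = 3 + \left(t - 1\right) = 3 + \left(-1 + t\right) = 2 + t$)
$o = -5$ ($o = -5 + 0 = -5$)
$n{\left(k,h \right)} = - 25 h$ ($n{\left(k,h \right)} = - 5 \cdot 5 h = - 25 h$)
$d = -64$ ($d = \left(-25\right) \left(-297\right) - 7489 = 7425 - 7489 = -64$)
$d - 237811 = -64 - 237811 = -237875$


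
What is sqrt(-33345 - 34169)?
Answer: I*sqrt(67514) ≈ 259.83*I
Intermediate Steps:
sqrt(-33345 - 34169) = sqrt(-67514) = I*sqrt(67514)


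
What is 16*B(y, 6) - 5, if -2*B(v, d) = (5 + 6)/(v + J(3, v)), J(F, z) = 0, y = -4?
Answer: 17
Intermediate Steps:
B(v, d) = -11/(2*v) (B(v, d) = -(5 + 6)/(2*(v + 0)) = -11/(2*v))
16*B(y, 6) - 5 = 16*(-11/2/(-4)) - 5 = 16*(-11/2*(-1/4)) - 5 = 16*(11/8) - 5 = 22 - 5 = 17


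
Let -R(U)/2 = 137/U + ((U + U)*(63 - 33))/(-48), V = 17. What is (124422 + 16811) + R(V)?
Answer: 4802819/34 ≈ 1.4126e+5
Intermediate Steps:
R(U) = -274/U + 5*U/2 (R(U) = -2*(137/U + ((U + U)*(63 - 33))/(-48)) = -2*(137/U + ((2*U)*30)*(-1/48)) = -2*(137/U + (60*U)*(-1/48)) = -2*(137/U - 5*U/4) = -274/U + 5*U/2)
(124422 + 16811) + R(V) = (124422 + 16811) + (-274/17 + (5/2)*17) = 141233 + (-274*1/17 + 85/2) = 141233 + (-274/17 + 85/2) = 141233 + 897/34 = 4802819/34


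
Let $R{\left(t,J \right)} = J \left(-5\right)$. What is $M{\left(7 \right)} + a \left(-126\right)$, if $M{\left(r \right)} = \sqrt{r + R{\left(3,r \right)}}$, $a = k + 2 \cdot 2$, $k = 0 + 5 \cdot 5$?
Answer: $-3654 + 2 i \sqrt{7} \approx -3654.0 + 5.2915 i$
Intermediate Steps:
$R{\left(t,J \right)} = - 5 J$
$k = 25$ ($k = 0 + 25 = 25$)
$a = 29$ ($a = 25 + 2 \cdot 2 = 25 + 4 = 29$)
$M{\left(r \right)} = 2 \sqrt{- r}$ ($M{\left(r \right)} = \sqrt{r - 5 r} = \sqrt{- 4 r} = 2 \sqrt{- r}$)
$M{\left(7 \right)} + a \left(-126\right) = 2 \sqrt{\left(-1\right) 7} + 29 \left(-126\right) = 2 \sqrt{-7} - 3654 = 2 i \sqrt{7} - 3654 = -3654 + 2 i \sqrt{7}$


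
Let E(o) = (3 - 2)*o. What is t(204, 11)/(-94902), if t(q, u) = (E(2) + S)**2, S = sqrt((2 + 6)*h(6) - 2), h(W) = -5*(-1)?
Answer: -(2 + sqrt(38))**2/94902 ≈ -0.00070238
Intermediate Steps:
h(W) = 5
E(o) = o (E(o) = 1*o = o)
S = sqrt(38) (S = sqrt((2 + 6)*5 - 2) = sqrt(8*5 - 2) = sqrt(40 - 2) = sqrt(38) ≈ 6.1644)
t(q, u) = (2 + sqrt(38))**2
t(204, 11)/(-94902) = (2 + sqrt(38))**2/(-94902) = (2 + sqrt(38))**2*(-1/94902) = -(2 + sqrt(38))**2/94902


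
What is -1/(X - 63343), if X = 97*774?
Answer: -1/11735 ≈ -8.5215e-5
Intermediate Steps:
X = 75078
-1/(X - 63343) = -1/(75078 - 63343) = -1/11735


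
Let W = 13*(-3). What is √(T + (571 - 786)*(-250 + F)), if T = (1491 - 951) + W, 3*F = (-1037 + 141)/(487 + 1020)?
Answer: √1109731039131/4521 ≈ 233.01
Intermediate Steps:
F = -896/4521 (F = ((-1037 + 141)/(487 + 1020))/3 = (-896/1507)/3 = (-896*1/1507)/3 = (⅓)*(-896/1507) = -896/4521 ≈ -0.19819)
W = -39
T = 501 (T = (1491 - 951) - 39 = 540 - 39 = 501)
√(T + (571 - 786)*(-250 + F)) = √(501 + (571 - 786)*(-250 - 896/4521)) = √(501 - 215*(-1131146/4521)) = √(501 + 243196390/4521) = √(245461411/4521) = √1109731039131/4521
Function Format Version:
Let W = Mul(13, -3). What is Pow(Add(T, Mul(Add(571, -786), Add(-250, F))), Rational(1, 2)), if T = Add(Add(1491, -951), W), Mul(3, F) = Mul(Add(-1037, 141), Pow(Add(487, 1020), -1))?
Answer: Mul(Rational(1, 4521), Pow(1109731039131, Rational(1, 2))) ≈ 233.01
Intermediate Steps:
F = Rational(-896, 4521) (F = Mul(Rational(1, 3), Mul(Add(-1037, 141), Pow(Add(487, 1020), -1))) = Mul(Rational(1, 3), Mul(-896, Pow(1507, -1))) = Mul(Rational(1, 3), Mul(-896, Rational(1, 1507))) = Mul(Rational(1, 3), Rational(-896, 1507)) = Rational(-896, 4521) ≈ -0.19819)
W = -39
T = 501 (T = Add(Add(1491, -951), -39) = Add(540, -39) = 501)
Pow(Add(T, Mul(Add(571, -786), Add(-250, F))), Rational(1, 2)) = Pow(Add(501, Mul(Add(571, -786), Add(-250, Rational(-896, 4521)))), Rational(1, 2)) = Pow(Add(501, Mul(-215, Rational(-1131146, 4521))), Rational(1, 2)) = Pow(Add(501, Rational(243196390, 4521)), Rational(1, 2)) = Pow(Rational(245461411, 4521), Rational(1, 2)) = Mul(Rational(1, 4521), Pow(1109731039131, Rational(1, 2)))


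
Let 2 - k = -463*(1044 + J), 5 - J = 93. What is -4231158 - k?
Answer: -4673788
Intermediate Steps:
J = -88 (J = 5 - 1*93 = 5 - 93 = -88)
k = 442630 (k = 2 - (-463)*(1044 - 88) = 2 - (-463)*956 = 2 - 1*(-442628) = 2 + 442628 = 442630)
-4231158 - k = -4231158 - 1*442630 = -4231158 - 442630 = -4673788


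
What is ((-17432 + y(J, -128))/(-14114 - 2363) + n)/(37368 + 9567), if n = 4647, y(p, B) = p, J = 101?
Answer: 243130/2455073 ≈ 0.099032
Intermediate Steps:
((-17432 + y(J, -128))/(-14114 - 2363) + n)/(37368 + 9567) = ((-17432 + 101)/(-14114 - 2363) + 4647)/(37368 + 9567) = (-17331/(-16477) + 4647)/46935 = (-17331*(-1/16477) + 4647)*(1/46935) = (17331/16477 + 4647)*(1/46935) = (76585950/16477)*(1/46935) = 243130/2455073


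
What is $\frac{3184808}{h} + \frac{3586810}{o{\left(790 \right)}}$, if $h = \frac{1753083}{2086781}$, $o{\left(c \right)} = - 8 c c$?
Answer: $\frac{3318212665013841917}{875279280240} \approx 3.791 \cdot 10^{6}$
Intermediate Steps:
$o{\left(c \right)} = - 8 c^{2}$
$h = \frac{1753083}{2086781}$ ($h = 1753083 \cdot \frac{1}{2086781} = \frac{1753083}{2086781} \approx 0.84009$)
$\frac{3184808}{h} + \frac{3586810}{o{\left(790 \right)}} = \frac{3184808}{\frac{1753083}{2086781}} + \frac{3586810}{\left(-8\right) 790^{2}} = 3184808 \cdot \frac{2086781}{1753083} + \frac{3586810}{\left(-8\right) 624100} = \frac{6645996823048}{1753083} + \frac{3586810}{-4992800} = \frac{6645996823048}{1753083} + 3586810 \left(- \frac{1}{4992800}\right) = \frac{6645996823048}{1753083} - \frac{358681}{499280} = \frac{3318212665013841917}{875279280240}$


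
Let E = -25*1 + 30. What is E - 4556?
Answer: -4551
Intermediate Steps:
E = 5 (E = -25 + 30 = 5)
E - 4556 = 5 - 4556 = -4551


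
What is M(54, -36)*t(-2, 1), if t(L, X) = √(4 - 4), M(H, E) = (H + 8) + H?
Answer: 0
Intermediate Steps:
M(H, E) = 8 + 2*H (M(H, E) = (8 + H) + H = 8 + 2*H)
t(L, X) = 0 (t(L, X) = √0 = 0)
M(54, -36)*t(-2, 1) = (8 + 2*54)*0 = (8 + 108)*0 = 116*0 = 0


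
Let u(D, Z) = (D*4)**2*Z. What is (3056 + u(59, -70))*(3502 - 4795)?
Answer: 5037093552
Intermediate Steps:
u(D, Z) = 16*Z*D**2 (u(D, Z) = (4*D)**2*Z = (16*D**2)*Z = 16*Z*D**2)
(3056 + u(59, -70))*(3502 - 4795) = (3056 + 16*(-70)*59**2)*(3502 - 4795) = (3056 + 16*(-70)*3481)*(-1293) = (3056 - 3898720)*(-1293) = -3895664*(-1293) = 5037093552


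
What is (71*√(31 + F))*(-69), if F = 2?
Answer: -4899*√33 ≈ -28143.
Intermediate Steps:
(71*√(31 + F))*(-69) = (71*√(31 + 2))*(-69) = (71*√33)*(-69) = -4899*√33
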